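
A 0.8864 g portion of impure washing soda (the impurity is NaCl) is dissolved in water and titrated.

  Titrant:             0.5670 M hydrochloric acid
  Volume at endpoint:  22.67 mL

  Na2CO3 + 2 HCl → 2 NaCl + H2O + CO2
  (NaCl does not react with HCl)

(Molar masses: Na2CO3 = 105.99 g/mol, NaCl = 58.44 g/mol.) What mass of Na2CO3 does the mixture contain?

0.6812 g

n(HCl) = 0.02267 × 0.5670 = 0.01285 mol
Let x = n(Na2CO3), y = n(NaCl).
Titrant: 2x = 0.01285;  mass: 105.99x + 58.44y = 0.8864
Solving, x = 6.427 × 10^-3 mol, y = 3.511 × 10^-3 mol
mass of Na2CO3 = 6.427 × 10^-3 × 105.99 = 0.6812 g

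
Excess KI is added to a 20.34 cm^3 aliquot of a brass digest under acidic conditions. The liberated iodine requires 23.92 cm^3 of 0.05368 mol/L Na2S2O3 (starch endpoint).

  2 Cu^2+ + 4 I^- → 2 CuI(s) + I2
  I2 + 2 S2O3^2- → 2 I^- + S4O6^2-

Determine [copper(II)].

n(S2O3^2-) = 0.02392 × 0.05368 = 1.284 × 10^-3 mol
n(I2) = n(S2O3^2-)/2 = 6.420 × 10^-4 mol
From the 2:1 ratio, n(Cu2+) in the aliquot = 2/1 × 6.420 × 10^-4 = 1.284 × 10^-3 mol
[Cu2+] = 1.284 × 10^-3 / 0.02034 = 0.06313 mol/L

0.06313 mol/L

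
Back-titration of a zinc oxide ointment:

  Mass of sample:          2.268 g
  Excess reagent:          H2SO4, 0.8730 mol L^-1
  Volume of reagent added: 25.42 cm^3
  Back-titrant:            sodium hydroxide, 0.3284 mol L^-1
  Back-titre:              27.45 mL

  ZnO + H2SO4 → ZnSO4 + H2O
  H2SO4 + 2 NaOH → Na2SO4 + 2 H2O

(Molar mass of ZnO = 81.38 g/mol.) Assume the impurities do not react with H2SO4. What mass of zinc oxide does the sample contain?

1.439 g

n(H2SO4) added = 0.02542 × 0.8730 = 0.02219 mol
n(NaOH) used in back-titration = 0.02745 × 0.3284 = 9.015 × 10^-3 mol
From the 1:2 ratio, n(H2SO4) left over = 1/2 × 9.015 × 10^-3 = 4.507 × 10^-3 mol
n(H2SO4) consumed by analyte = 0.02219 − 4.507 × 10^-3 = 0.01768 mol
n(ZnO) = 0.01768 mol (1:1 ratio)
mass of ZnO = 0.01768 × 81.38 = 1.439 g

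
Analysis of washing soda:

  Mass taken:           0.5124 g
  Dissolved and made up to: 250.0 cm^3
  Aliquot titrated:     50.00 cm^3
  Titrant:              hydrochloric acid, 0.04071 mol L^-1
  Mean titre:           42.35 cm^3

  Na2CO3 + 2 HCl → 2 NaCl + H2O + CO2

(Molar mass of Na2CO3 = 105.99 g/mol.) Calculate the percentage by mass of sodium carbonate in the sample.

n(HCl) per titration = 0.04235 × 0.04071 = 1.724 × 10^-3 mol
From the 1:2 ratio, n(Na2CO3) in each aliquot = 1/2 × 1.724 × 10^-3 = 8.620 × 10^-4 mol
n(Na2CO3) in the whole flask = 8.620 × 10^-4 × 250.0/50.00 = 4.310 × 10^-3 mol
mass of Na2CO3 = 4.310 × 10^-3 × 105.99 = 0.4568 g
% Na2CO3 = 0.4568 / 0.5124 × 100 = 89.16 %

89.16 %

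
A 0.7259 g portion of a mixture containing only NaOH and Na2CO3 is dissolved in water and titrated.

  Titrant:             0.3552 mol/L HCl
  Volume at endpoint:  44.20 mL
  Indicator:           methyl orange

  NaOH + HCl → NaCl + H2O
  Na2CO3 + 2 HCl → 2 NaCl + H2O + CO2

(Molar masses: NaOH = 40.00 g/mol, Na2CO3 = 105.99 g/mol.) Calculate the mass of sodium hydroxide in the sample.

n(HCl) = 0.04420 × 0.3552 = 0.01570 mol
Let x = n(NaOH), y = n(Na2CO3).
Titrant: 1x + 2y = 0.01570;  mass: 40.00x + 105.99y = 0.7259
Solving, x = 8.166 × 10^-3 mol, y = 3.767 × 10^-3 mol
mass of NaOH = 8.166 × 10^-3 × 40.00 = 0.3266 g

0.3266 g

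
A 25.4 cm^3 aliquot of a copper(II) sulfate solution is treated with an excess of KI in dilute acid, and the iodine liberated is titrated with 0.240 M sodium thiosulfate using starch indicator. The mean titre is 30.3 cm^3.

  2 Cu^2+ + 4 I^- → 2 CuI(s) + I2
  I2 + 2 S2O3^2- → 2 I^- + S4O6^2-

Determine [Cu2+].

0.286 M

n(S2O3^2-) = 0.0303 × 0.240 = 7.27 × 10^-3 mol
n(I2) = n(S2O3^2-)/2 = 3.64 × 10^-3 mol
From the 2:1 ratio, n(Cu2+) in the aliquot = 2/1 × 3.64 × 10^-3 = 7.27 × 10^-3 mol
[Cu2+] = 7.27 × 10^-3 / 0.0254 = 0.286 mol/L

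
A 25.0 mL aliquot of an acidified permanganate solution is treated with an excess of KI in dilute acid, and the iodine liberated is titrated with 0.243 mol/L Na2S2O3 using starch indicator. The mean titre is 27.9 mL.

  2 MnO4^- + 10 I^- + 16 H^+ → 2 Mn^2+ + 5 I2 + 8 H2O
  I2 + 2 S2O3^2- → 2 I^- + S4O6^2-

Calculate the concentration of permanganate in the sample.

0.0542 mol/L

n(S2O3^2-) = 0.0279 × 0.243 = 6.78 × 10^-3 mol
n(I2) = n(S2O3^2-)/2 = 3.39 × 10^-3 mol
From the 2:5 ratio, n(MnO4^-) in the aliquot = 2/5 × 3.39 × 10^-3 = 1.36 × 10^-3 mol
[MnO4^-] = 1.36 × 10^-3 / 0.0250 = 0.0542 mol/L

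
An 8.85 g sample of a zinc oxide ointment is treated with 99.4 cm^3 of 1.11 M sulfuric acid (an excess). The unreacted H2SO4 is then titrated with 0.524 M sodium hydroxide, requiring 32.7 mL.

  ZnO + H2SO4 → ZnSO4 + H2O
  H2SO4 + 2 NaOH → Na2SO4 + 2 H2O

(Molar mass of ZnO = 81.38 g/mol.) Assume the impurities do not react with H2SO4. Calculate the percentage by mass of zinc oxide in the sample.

n(H2SO4) added = 0.0994 × 1.11 = 0.110 mol
n(NaOH) used in back-titration = 0.0327 × 0.524 = 0.0171 mol
From the 1:2 ratio, n(H2SO4) left over = 1/2 × 0.0171 = 8.57 × 10^-3 mol
n(H2SO4) consumed by analyte = 0.110 − 8.57 × 10^-3 = 0.102 mol
n(ZnO) = 0.102 mol (1:1 ratio)
mass of ZnO = 0.102 × 81.38 = 8.28 g
% ZnO = 8.28 / 8.85 × 100 = 93.6 %

93.6 %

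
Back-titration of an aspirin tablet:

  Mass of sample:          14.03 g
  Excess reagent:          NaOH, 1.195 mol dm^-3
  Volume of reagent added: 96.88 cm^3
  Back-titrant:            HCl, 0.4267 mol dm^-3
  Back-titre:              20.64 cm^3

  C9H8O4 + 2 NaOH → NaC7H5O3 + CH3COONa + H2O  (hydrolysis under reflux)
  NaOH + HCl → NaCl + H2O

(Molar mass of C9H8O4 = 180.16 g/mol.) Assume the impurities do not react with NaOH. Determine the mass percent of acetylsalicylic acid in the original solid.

68.68 %

n(NaOH) added = 0.09688 × 1.195 = 0.1158 mol
n(HCl) used in back-titration = 0.02064 × 0.4267 = 8.807 × 10^-3 mol
n(NaOH) left over = 8.807 × 10^-3 mol (1:1 ratio)
n(NaOH) consumed by analyte = 0.1158 − 8.807 × 10^-3 = 0.1070 mol
From the 1:2 ratio, n(C9H8O4) = 1/2 × 0.1070 = 0.05348 mol
mass of C9H8O4 = 0.05348 × 180.16 = 9.635 g
% C9H8O4 = 9.635 / 14.03 × 100 = 68.68 %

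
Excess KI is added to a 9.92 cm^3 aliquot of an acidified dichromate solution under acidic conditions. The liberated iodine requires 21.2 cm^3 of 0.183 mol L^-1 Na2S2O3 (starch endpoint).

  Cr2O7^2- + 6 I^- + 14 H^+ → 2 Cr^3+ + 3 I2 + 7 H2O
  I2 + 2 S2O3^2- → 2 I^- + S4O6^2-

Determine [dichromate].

n(S2O3^2-) = 0.0212 × 0.183 = 3.88 × 10^-3 mol
n(I2) = n(S2O3^2-)/2 = 1.94 × 10^-3 mol
From the 1:3 ratio, n(Cr2O7^2-) in the aliquot = 1/3 × 1.94 × 10^-3 = 6.47 × 10^-4 mol
[Cr2O7^2-] = 6.47 × 10^-4 / 0.00992 = 0.0652 mol/L

0.0652 mol/L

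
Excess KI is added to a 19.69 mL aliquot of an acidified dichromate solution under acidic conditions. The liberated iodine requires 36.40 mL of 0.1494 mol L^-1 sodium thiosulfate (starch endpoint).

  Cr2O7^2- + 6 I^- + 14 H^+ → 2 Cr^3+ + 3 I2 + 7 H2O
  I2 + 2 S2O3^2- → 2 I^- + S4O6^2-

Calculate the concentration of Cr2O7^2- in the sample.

0.04603 mol/L

n(S2O3^2-) = 0.03640 × 0.1494 = 5.438 × 10^-3 mol
n(I2) = n(S2O3^2-)/2 = 2.719 × 10^-3 mol
From the 1:3 ratio, n(Cr2O7^2-) in the aliquot = 1/3 × 2.719 × 10^-3 = 9.064 × 10^-4 mol
[Cr2O7^2-] = 9.064 × 10^-4 / 0.01969 = 0.04603 mol/L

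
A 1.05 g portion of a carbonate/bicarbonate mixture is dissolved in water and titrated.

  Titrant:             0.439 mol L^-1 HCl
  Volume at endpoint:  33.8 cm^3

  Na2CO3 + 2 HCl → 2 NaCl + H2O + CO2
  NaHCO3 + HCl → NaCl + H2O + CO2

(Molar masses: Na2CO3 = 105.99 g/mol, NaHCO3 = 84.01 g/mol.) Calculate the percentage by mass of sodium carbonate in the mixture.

n(HCl) = 0.0338 × 0.439 = 0.0148 mol
Let x = n(Na2CO3), y = n(NaHCO3).
Titrant: 2x + 1y = 0.0148;  mass: 105.99x + 84.01y = 1.05
Solving, x = 3.17 × 10^-3 mol, y = 8.50 × 10^-3 mol
mass of Na2CO3 = 3.17 × 10^-3 × 105.99 = 0.336 g
% Na2CO3 = 0.336 / 1.05 × 100 = 32.0 %

32.0 %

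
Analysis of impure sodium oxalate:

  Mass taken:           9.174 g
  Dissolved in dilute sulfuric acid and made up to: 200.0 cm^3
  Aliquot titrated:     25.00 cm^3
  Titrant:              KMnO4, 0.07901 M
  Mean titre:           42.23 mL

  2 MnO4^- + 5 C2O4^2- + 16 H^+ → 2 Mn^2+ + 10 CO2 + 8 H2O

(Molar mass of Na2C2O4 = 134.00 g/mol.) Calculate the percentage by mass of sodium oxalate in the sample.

n(KMnO4) per titration = 0.04223 × 0.07901 = 3.337 × 10^-3 mol
From the 5:2 ratio, n(Na2C2O4) in each aliquot = 5/2 × 3.337 × 10^-3 = 8.341 × 10^-3 mol
n(Na2C2O4) in the whole flask = 8.341 × 10^-3 × 200.0/25.00 = 0.06673 mol
mass of Na2C2O4 = 0.06673 × 134.00 = 8.942 g
% Na2C2O4 = 8.942 / 9.174 × 100 = 97.47 %

97.47 %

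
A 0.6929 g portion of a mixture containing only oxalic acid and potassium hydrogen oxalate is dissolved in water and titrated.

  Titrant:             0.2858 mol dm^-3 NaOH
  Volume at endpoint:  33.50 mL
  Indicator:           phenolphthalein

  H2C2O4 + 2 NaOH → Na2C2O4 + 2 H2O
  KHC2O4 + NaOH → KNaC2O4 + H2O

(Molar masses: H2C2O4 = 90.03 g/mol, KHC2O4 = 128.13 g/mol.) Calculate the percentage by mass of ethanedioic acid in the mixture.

41.73 %

n(NaOH) = 0.03350 × 0.2858 = 9.574 × 10^-3 mol
Let x = n(H2C2O4), y = n(KHC2O4).
Titrant: 2x + 1y = 9.574 × 10^-3;  mass: 90.03x + 128.13y = 0.6929
Solving, x = 3.212 × 10^-3 mol, y = 3.151 × 10^-3 mol
mass of H2C2O4 = 3.212 × 10^-3 × 90.03 = 0.2891 g
% H2C2O4 = 0.2891 / 0.6929 × 100 = 41.73 %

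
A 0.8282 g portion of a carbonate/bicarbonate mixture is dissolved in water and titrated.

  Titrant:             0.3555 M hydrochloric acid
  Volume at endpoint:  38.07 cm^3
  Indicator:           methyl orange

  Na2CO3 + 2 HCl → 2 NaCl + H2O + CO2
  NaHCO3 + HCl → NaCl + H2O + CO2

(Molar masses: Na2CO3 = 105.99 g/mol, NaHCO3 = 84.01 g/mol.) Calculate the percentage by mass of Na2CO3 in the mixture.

n(HCl) = 0.03807 × 0.3555 = 0.01353 mol
Let x = n(Na2CO3), y = n(NaHCO3).
Titrant: 2x + 1y = 0.01353;  mass: 105.99x + 84.01y = 0.8282
Solving, x = 4.978 × 10^-3 mol, y = 3.578 × 10^-3 mol
mass of Na2CO3 = 4.978 × 10^-3 × 105.99 = 0.5276 g
% Na2CO3 = 0.5276 / 0.8282 × 100 = 63.71 %

63.71 %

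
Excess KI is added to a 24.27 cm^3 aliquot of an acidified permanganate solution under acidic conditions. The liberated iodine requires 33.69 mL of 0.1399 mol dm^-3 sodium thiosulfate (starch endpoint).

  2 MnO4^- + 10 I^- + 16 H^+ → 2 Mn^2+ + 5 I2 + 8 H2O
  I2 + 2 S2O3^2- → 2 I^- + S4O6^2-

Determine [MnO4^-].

n(S2O3^2-) = 0.03369 × 0.1399 = 4.713 × 10^-3 mol
n(I2) = n(S2O3^2-)/2 = 2.357 × 10^-3 mol
From the 2:5 ratio, n(MnO4^-) in the aliquot = 2/5 × 2.357 × 10^-3 = 9.426 × 10^-4 mol
[MnO4^-] = 9.426 × 10^-4 / 0.02427 = 0.03884 mol/L

0.03884 mol/L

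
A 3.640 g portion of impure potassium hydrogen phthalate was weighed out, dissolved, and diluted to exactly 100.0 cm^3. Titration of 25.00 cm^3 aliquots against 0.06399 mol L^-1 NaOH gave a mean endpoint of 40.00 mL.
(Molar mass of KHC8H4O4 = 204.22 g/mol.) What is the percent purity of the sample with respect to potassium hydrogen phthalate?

KHC8H4O4 + NaOH → KNaC8H4O4 + H2O
n(NaOH) per titration = 0.04000 × 0.06399 = 2.560 × 10^-3 mol
n(KHC8H4O4) in each aliquot = 2.560 × 10^-3 mol (1:1 ratio)
n(KHC8H4O4) in the whole flask = 2.560 × 10^-3 × 100.0/25.00 = 0.01024 mol
mass of KHC8H4O4 = 0.01024 × 204.22 = 2.091 g
% KHC8H4O4 = 2.091 / 3.640 × 100 = 57.44 %

57.44 %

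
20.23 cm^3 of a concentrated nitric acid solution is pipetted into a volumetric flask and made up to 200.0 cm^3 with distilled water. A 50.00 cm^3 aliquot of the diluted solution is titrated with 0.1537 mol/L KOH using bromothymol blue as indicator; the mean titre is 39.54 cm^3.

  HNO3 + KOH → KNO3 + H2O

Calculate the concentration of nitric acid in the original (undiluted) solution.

n(KOH) = 0.03954 × 0.1537 = 6.077 × 10^-3 mol
n(HNO3) in the aliquot = 6.077 × 10^-3 mol (1:1 ratio)
[HNO3]_dilute = 6.077 × 10^-3 / 0.05000 = 0.1215 mol/L
Dilution factor = 200.0 / 20.23 = 9.886
[HNO3]_stock = 0.1215 × 9.886 = 1.202 mol/L

1.202 mol/L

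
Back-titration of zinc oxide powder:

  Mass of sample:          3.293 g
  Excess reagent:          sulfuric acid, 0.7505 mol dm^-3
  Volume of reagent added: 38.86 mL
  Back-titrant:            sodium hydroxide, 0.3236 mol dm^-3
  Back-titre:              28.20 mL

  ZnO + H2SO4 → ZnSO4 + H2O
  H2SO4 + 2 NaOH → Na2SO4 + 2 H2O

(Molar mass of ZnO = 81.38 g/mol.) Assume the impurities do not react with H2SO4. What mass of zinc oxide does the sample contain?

2.002 g

n(H2SO4) added = 0.03886 × 0.7505 = 0.02916 mol
n(NaOH) used in back-titration = 0.02820 × 0.3236 = 9.126 × 10^-3 mol
From the 1:2 ratio, n(H2SO4) left over = 1/2 × 9.126 × 10^-3 = 4.563 × 10^-3 mol
n(H2SO4) consumed by analyte = 0.02916 − 4.563 × 10^-3 = 0.02460 mol
n(ZnO) = 0.02460 mol (1:1 ratio)
mass of ZnO = 0.02460 × 81.38 = 2.002 g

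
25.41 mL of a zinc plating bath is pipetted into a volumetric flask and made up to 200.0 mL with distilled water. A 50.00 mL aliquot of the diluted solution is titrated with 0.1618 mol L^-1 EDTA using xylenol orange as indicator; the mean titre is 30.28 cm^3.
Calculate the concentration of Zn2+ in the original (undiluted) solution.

Zn^2+ + EDTA^4- → [Zn(EDTA)]^2-
n(EDTA) = 0.03028 × 0.1618 = 4.899 × 10^-3 mol
n(Zn2+) in the aliquot = 4.899 × 10^-3 mol (1:1 ratio)
[Zn2+]_dilute = 4.899 × 10^-3 / 0.05000 = 0.09799 mol/L
Dilution factor = 200.0 / 25.41 = 7.871
[Zn2+]_stock = 0.09799 × 7.871 = 0.7712 mol/L

0.7712 mol/L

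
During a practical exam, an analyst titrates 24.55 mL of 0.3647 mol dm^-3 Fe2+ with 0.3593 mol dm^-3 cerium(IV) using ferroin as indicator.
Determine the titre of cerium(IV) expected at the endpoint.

24.92 mL

Ce^4+ + Fe^2+ → Ce^3+ + Fe^3+
n(Fe2+) = 0.02455 L × 0.3647 mol/L = 8.953 × 10^-3 mol
n(Ce4+) = 8.953 × 10^-3 mol (1:1 stoichiometry)
V(Ce4+) = 8.953 × 10^-3 mol / 0.3593 mol/L = 0.02492 L = 24.92 mL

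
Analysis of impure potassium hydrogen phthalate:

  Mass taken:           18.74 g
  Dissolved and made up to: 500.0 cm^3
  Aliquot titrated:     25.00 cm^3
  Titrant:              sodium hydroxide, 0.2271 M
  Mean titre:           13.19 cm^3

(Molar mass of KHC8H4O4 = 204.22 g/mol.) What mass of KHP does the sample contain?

KHC8H4O4 + NaOH → KNaC8H4O4 + H2O
n(NaOH) per titration = 0.01319 × 0.2271 = 2.995 × 10^-3 mol
n(KHC8H4O4) in each aliquot = 2.995 × 10^-3 mol (1:1 ratio)
n(KHC8H4O4) in the whole flask = 2.995 × 10^-3 × 500.0/25.00 = 0.05991 mol
mass of KHC8H4O4 = 0.05991 × 204.22 = 12.23 g

12.23 g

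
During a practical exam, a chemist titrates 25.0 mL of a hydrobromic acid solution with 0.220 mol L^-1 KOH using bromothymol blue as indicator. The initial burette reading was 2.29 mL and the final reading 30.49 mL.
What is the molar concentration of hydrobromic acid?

HBr + KOH → KBr + H2O
n(KOH) = 0.0282 L × 0.220 mol/L = 6.20 × 10^-3 mol
n(HBr) = 6.20 × 10^-3 mol (1:1 mole ratio)
[HBr] = 6.20 × 10^-3 mol / 0.0250 L = 0.248 mol/L

0.248 mol/L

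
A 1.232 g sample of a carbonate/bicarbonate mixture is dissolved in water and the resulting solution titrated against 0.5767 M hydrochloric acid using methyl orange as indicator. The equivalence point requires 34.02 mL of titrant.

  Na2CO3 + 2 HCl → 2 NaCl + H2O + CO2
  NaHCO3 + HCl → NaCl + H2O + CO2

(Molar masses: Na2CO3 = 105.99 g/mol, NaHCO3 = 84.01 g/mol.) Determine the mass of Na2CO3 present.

n(HCl) = 0.03402 × 0.5767 = 0.01962 mol
Let x = n(Na2CO3), y = n(NaHCO3).
Titrant: 2x + 1y = 0.01962;  mass: 105.99x + 84.01y = 1.232
Solving, x = 6.710 × 10^-3 mol, y = 6.199 × 10^-3 mol
mass of Na2CO3 = 6.710 × 10^-3 × 105.99 = 0.7112 g

0.7112 g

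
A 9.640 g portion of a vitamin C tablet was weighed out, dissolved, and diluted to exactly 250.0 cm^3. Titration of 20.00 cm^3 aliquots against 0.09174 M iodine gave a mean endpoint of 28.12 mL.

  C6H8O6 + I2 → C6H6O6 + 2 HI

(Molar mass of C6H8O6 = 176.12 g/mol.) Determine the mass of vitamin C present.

5.679 g

n(I2) per titration = 0.02812 × 0.09174 = 2.580 × 10^-3 mol
n(C6H8O6) in each aliquot = 2.580 × 10^-3 mol (1:1 ratio)
n(C6H8O6) in the whole flask = 2.580 × 10^-3 × 250.0/20.00 = 0.03225 mol
mass of C6H8O6 = 0.03225 × 176.12 = 5.679 g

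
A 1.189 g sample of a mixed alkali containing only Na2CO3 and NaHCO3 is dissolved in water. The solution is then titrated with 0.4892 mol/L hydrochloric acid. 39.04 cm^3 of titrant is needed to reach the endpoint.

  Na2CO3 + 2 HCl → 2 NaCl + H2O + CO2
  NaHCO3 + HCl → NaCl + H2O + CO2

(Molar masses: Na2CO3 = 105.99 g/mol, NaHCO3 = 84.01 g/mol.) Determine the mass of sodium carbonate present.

0.7099 g

n(HCl) = 0.03904 × 0.4892 = 0.01910 mol
Let x = n(Na2CO3), y = n(NaHCO3).
Titrant: 2x + 1y = 0.01910;  mass: 105.99x + 84.01y = 1.189
Solving, x = 6.698 × 10^-3 mol, y = 5.703 × 10^-3 mol
mass of Na2CO3 = 6.698 × 10^-3 × 105.99 = 0.7099 g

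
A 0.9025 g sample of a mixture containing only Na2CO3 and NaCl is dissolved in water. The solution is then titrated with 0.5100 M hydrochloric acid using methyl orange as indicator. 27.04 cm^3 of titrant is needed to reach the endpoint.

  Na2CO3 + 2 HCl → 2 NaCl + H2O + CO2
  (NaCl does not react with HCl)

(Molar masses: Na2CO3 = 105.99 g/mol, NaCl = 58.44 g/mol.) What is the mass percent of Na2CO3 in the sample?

n(HCl) = 0.02704 × 0.5100 = 0.01379 mol
Let x = n(Na2CO3), y = n(NaCl).
Titrant: 2x = 0.01379;  mass: 105.99x + 58.44y = 0.9025
Solving, x = 6.895 × 10^-3 mol, y = 2.938 × 10^-3 mol
mass of Na2CO3 = 6.895 × 10^-3 × 105.99 = 0.7308 g
% Na2CO3 = 0.7308 / 0.9025 × 100 = 80.98 %

80.98 %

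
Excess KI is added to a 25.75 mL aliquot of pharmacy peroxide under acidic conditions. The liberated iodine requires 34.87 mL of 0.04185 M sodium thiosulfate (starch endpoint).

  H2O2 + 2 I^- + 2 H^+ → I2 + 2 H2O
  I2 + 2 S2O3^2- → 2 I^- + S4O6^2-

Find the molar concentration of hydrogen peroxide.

0.02834 M

n(S2O3^2-) = 0.03487 × 0.04185 = 1.459 × 10^-3 mol
n(I2) = n(S2O3^2-)/2 = 7.297 × 10^-4 mol
n(H2O2) in the aliquot = 7.297 × 10^-4 mol (1:1 ratio)
[H2O2] = 7.297 × 10^-4 / 0.02575 = 0.02834 mol/L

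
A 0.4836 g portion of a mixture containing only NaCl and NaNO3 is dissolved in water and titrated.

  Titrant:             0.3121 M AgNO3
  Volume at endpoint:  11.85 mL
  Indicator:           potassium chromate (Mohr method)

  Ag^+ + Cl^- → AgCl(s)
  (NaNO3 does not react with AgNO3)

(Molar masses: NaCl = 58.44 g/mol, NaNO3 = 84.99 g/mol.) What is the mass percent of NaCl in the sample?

n(AgNO3) = 0.01185 × 0.3121 = 3.698 × 10^-3 mol
Let x = n(NaCl), y = n(NaNO3).
Titrant: 1x = 3.698 × 10^-3;  mass: 58.44x + 84.99y = 0.4836
Solving, x = 3.698 × 10^-3 mol, y = 3.147 × 10^-3 mol
mass of NaCl = 3.698 × 10^-3 × 58.44 = 0.2161 g
% NaCl = 0.2161 / 0.4836 × 100 = 44.69 %

44.69 %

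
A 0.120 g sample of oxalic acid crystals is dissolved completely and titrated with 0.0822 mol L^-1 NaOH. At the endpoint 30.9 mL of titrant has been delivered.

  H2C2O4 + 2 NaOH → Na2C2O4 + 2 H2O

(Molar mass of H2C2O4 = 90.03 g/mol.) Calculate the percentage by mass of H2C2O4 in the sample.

95.3 %

n(NaOH) = 0.0309 L × 0.0822 mol/L = 2.54 × 10^-3 mol
From the 1:2 ratio, n(H2C2O4) = 1/2 × 2.54 × 10^-3 = 1.27 × 10^-3 mol
mass of H2C2O4 = 1.27 × 10^-3 × 90.03 g/mol = 0.114 g
% H2C2O4 = 0.114 / 0.120 × 100 = 95.3 %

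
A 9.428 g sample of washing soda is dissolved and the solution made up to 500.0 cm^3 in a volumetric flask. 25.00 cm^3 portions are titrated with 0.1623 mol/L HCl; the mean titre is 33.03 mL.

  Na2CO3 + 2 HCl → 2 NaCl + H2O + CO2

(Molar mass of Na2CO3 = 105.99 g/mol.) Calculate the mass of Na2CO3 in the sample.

n(HCl) per titration = 0.03303 × 0.1623 = 5.361 × 10^-3 mol
From the 1:2 ratio, n(Na2CO3) in each aliquot = 1/2 × 5.361 × 10^-3 = 2.680 × 10^-3 mol
n(Na2CO3) in the whole flask = 2.680 × 10^-3 × 500.0/25.00 = 0.05361 mol
mass of Na2CO3 = 0.05361 × 105.99 = 5.682 g

5.682 g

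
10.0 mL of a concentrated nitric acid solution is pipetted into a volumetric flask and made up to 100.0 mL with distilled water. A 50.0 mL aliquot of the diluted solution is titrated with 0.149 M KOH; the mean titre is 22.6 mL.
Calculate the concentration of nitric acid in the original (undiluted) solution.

HNO3 + KOH → KNO3 + H2O
n(KOH) = 0.0226 × 0.149 = 3.37 × 10^-3 mol
n(HNO3) in the aliquot = 3.37 × 10^-3 mol (1:1 ratio)
[HNO3]_dilute = 3.37 × 10^-3 / 0.0500 = 0.0673 mol/L
Dilution factor = 100.0 / 10.0 = 10.00
[HNO3]_stock = 0.0673 × 10.00 = 0.673 mol/L

0.673 M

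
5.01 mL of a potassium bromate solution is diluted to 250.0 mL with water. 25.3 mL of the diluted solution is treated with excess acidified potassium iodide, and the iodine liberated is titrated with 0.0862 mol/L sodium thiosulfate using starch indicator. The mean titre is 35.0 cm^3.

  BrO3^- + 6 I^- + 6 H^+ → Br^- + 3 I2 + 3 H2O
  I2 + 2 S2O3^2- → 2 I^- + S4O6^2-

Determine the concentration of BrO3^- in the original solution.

0.992 mol/L

n(S2O3^2-) = 0.0350 × 0.0862 = 3.02 × 10^-3 mol
n(I2) = n(S2O3^2-)/2 = 1.51 × 10^-3 mol
From the 1:3 ratio, n(BrO3^-) in the aliquot = 1/3 × 1.51 × 10^-3 = 5.03 × 10^-4 mol
[BrO3^-]_dilute = 5.03 × 10^-4 / 0.0253 = 0.0199 mol/L
[BrO3^-]_original = 0.0199 × 250.0/5.01 = 0.992 mol/L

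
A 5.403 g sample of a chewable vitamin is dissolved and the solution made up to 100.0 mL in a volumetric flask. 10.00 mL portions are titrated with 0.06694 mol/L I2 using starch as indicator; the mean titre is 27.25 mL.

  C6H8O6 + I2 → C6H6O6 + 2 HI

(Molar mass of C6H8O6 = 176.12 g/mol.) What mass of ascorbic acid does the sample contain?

n(I2) per titration = 0.02725 × 0.06694 = 1.824 × 10^-3 mol
n(C6H8O6) in each aliquot = 1.824 × 10^-3 mol (1:1 ratio)
n(C6H8O6) in the whole flask = 1.824 × 10^-3 × 100.0/10.00 = 0.01824 mol
mass of C6H8O6 = 0.01824 × 176.12 = 3.213 g

3.213 g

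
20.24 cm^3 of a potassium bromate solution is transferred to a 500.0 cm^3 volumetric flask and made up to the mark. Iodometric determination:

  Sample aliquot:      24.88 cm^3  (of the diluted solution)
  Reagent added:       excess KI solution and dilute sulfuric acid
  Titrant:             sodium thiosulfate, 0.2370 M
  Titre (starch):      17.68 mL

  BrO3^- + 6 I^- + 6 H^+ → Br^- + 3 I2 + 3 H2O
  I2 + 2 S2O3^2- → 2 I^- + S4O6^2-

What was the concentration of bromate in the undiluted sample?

0.6934 M

n(S2O3^2-) = 0.01768 × 0.2370 = 4.190 × 10^-3 mol
n(I2) = n(S2O3^2-)/2 = 2.095 × 10^-3 mol
From the 1:3 ratio, n(BrO3^-) in the aliquot = 1/3 × 2.095 × 10^-3 = 6.984 × 10^-4 mol
[BrO3^-]_dilute = 6.984 × 10^-4 / 0.02488 = 0.02807 mol/L
[BrO3^-]_original = 0.02807 × 500.0/20.24 = 0.6934 mol/L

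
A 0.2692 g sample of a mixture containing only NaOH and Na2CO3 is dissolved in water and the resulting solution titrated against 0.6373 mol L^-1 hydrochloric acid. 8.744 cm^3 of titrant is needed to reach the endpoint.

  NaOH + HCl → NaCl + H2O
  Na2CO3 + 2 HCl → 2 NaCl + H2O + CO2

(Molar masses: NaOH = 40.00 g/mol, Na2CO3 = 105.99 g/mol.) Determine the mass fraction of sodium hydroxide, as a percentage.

n(HCl) = 0.008744 × 0.6373 = 5.573 × 10^-3 mol
Let x = n(NaOH), y = n(Na2CO3).
Titrant: 1x + 2y = 5.573 × 10^-3;  mass: 40.00x + 105.99y = 0.2692
Solving, x = 2.010 × 10^-3 mol, y = 1.781 × 10^-3 mol
mass of NaOH = 2.010 × 10^-3 × 40.00 = 0.08039 g
% NaOH = 0.08039 / 0.2692 × 100 = 29.86 %

29.86 %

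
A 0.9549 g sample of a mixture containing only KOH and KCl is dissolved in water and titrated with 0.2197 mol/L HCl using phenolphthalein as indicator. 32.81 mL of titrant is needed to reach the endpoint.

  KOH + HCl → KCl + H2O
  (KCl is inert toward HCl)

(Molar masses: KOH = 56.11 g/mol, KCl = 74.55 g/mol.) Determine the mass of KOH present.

n(HCl) = 0.03281 × 0.2197 = 7.208 × 10^-3 mol
Let x = n(KOH), y = n(KCl).
Titrant: 1x = 7.208 × 10^-3;  mass: 56.11x + 74.55y = 0.9549
Solving, x = 7.208 × 10^-3 mol, y = 7.383 × 10^-3 mol
mass of KOH = 7.208 × 10^-3 × 56.11 = 0.4045 g

0.4045 g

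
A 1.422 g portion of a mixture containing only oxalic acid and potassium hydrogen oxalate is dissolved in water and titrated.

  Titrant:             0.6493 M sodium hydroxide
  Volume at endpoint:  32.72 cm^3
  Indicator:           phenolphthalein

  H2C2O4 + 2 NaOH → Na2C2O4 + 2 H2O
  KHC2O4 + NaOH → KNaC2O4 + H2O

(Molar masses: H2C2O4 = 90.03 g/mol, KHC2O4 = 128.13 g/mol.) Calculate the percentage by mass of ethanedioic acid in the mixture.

n(NaOH) = 0.03272 × 0.6493 = 0.02125 mol
Let x = n(H2C2O4), y = n(KHC2O4).
Titrant: 2x + 1y = 0.02125;  mass: 90.03x + 128.13y = 1.422
Solving, x = 7.821 × 10^-3 mol, y = 5.603 × 10^-3 mol
mass of H2C2O4 = 7.821 × 10^-3 × 90.03 = 0.7042 g
% H2C2O4 = 0.7042 / 1.422 × 100 = 49.52 %

49.52 %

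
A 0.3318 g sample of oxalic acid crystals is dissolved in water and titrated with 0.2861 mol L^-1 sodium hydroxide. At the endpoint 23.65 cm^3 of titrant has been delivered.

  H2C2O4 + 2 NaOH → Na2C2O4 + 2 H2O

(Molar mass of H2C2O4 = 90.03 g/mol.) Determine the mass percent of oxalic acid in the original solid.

n(NaOH) = 0.02365 L × 0.2861 mol/L = 6.766 × 10^-3 mol
From the 1:2 ratio, n(H2C2O4) = 1/2 × 6.766 × 10^-3 = 3.383 × 10^-3 mol
mass of H2C2O4 = 3.383 × 10^-3 × 90.03 g/mol = 0.3046 g
% H2C2O4 = 0.3046 / 0.3318 × 100 = 91.80 %

91.80 %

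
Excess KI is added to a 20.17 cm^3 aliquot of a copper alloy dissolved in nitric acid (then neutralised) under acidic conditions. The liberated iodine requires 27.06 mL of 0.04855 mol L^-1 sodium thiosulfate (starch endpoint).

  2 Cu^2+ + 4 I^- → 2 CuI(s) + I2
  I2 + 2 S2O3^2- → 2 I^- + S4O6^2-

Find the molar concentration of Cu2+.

0.06513 mol/L

n(S2O3^2-) = 0.02706 × 0.04855 = 1.314 × 10^-3 mol
n(I2) = n(S2O3^2-)/2 = 6.569 × 10^-4 mol
From the 2:1 ratio, n(Cu2+) in the aliquot = 2/1 × 6.569 × 10^-4 = 1.314 × 10^-3 mol
[Cu2+] = 1.314 × 10^-3 / 0.02017 = 0.06513 mol/L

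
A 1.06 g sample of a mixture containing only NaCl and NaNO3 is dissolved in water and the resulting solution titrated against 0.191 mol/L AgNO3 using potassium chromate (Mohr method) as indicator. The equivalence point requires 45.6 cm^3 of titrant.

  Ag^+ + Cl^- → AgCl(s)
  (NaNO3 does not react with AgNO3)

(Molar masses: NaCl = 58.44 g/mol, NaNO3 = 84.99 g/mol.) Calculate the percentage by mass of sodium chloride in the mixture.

n(AgNO3) = 0.0456 × 0.191 = 8.71 × 10^-3 mol
Let x = n(NaCl), y = n(NaNO3).
Titrant: 1x = 8.71 × 10^-3;  mass: 58.44x + 84.99y = 1.06
Solving, x = 8.71 × 10^-3 mol, y = 6.48 × 10^-3 mol
mass of NaCl = 8.71 × 10^-3 × 58.44 = 0.509 g
% NaCl = 0.509 / 1.06 × 100 = 48.0 %

48.0 %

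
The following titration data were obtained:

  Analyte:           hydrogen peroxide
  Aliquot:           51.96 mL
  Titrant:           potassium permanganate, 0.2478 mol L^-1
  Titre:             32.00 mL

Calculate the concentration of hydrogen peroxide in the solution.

2 MnO4^- + 5 H2O2 + 6 H^+ → 2 Mn^2+ + 5 O2 + 8 H2O
n(KMnO4) = 0.03200 L × 0.2478 mol/L = 7.930 × 10^-3 mol
From the 5:2 mole ratio, n(H2O2) = 5/2 × 7.930 × 10^-3 = 0.01982 mol
[H2O2] = 0.01982 mol / 0.05196 L = 0.3815 mol/L

0.3815 mol/L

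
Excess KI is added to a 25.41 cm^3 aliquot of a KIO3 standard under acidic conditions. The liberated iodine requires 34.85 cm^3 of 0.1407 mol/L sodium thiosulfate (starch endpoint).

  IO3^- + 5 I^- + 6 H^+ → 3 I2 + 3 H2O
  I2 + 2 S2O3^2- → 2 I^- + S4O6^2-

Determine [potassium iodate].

0.03216 mol/L

n(S2O3^2-) = 0.03485 × 0.1407 = 4.903 × 10^-3 mol
n(I2) = n(S2O3^2-)/2 = 2.452 × 10^-3 mol
From the 1:3 ratio, n(IO3^-) in the aliquot = 1/3 × 2.452 × 10^-3 = 8.172 × 10^-4 mol
[IO3^-] = 8.172 × 10^-4 / 0.02541 = 0.03216 mol/L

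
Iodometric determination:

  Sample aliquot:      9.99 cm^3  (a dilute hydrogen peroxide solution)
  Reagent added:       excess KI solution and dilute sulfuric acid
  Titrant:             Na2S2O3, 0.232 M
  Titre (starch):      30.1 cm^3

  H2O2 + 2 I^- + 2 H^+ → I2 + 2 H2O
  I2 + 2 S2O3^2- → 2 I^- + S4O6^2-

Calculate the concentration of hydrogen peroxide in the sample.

n(S2O3^2-) = 0.0301 × 0.232 = 6.98 × 10^-3 mol
n(I2) = n(S2O3^2-)/2 = 3.49 × 10^-3 mol
n(H2O2) in the aliquot = 3.49 × 10^-3 mol (1:1 ratio)
[H2O2] = 3.49 × 10^-3 / 0.00999 = 0.350 mol/L

0.350 M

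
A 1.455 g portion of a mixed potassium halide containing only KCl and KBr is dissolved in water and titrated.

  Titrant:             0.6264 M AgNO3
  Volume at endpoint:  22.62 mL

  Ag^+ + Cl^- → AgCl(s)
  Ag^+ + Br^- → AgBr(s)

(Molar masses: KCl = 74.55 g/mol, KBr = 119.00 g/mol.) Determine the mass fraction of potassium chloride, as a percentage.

26.64 %

n(AgNO3) = 0.02262 × 0.6264 = 0.01417 mol
Let x = n(KCl), y = n(KBr).
Titrant: 1x + 1y = 0.01417;  mass: 74.55x + 119.00y = 1.455
Solving, x = 5.200 × 10^-3 mol, y = 8.969 × 10^-3 mol
mass of KCl = 5.200 × 10^-3 × 74.55 = 0.3876 g
% KCl = 0.3876 / 1.455 × 100 = 26.64 %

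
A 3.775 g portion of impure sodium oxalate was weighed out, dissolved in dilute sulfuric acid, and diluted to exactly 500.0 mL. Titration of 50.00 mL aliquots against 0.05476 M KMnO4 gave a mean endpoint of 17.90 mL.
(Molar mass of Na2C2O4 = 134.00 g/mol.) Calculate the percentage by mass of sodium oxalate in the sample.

2 MnO4^- + 5 C2O4^2- + 16 H^+ → 2 Mn^2+ + 10 CO2 + 8 H2O
n(KMnO4) per titration = 0.01790 × 0.05476 = 9.802 × 10^-4 mol
From the 5:2 ratio, n(Na2C2O4) in each aliquot = 5/2 × 9.802 × 10^-4 = 2.451 × 10^-3 mol
n(Na2C2O4) in the whole flask = 2.451 × 10^-3 × 500.0/50.00 = 0.02451 mol
mass of Na2C2O4 = 0.02451 × 134.00 = 3.284 g
% Na2C2O4 = 3.284 / 3.775 × 100 = 86.98 %

86.98 %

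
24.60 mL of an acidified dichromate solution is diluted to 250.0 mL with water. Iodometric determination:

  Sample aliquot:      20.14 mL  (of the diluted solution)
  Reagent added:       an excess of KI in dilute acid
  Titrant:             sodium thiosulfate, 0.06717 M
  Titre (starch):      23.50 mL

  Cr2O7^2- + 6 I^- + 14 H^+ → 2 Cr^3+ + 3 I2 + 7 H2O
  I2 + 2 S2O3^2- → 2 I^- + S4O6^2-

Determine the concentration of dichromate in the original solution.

n(S2O3^2-) = 0.02350 × 0.06717 = 1.578 × 10^-3 mol
n(I2) = n(S2O3^2-)/2 = 7.892 × 10^-4 mol
From the 1:3 ratio, n(Cr2O7^2-) in the aliquot = 1/3 × 7.892 × 10^-4 = 2.631 × 10^-4 mol
[Cr2O7^2-]_dilute = 2.631 × 10^-4 / 0.02014 = 0.01306 mol/L
[Cr2O7^2-]_original = 0.01306 × 250.0/24.60 = 0.1328 mol/L

0.1328 M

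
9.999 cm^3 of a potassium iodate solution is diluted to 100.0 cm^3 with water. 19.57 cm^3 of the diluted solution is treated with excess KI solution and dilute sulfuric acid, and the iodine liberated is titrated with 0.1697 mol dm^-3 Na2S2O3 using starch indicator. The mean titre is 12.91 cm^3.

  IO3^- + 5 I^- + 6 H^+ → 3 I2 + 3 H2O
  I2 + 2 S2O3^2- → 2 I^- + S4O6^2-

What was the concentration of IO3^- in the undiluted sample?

0.1866 mol/L

n(S2O3^2-) = 0.01291 × 0.1697 = 2.191 × 10^-3 mol
n(I2) = n(S2O3^2-)/2 = 1.095 × 10^-3 mol
From the 1:3 ratio, n(IO3^-) in the aliquot = 1/3 × 1.095 × 10^-3 = 3.651 × 10^-4 mol
[IO3^-]_dilute = 3.651 × 10^-4 / 0.01957 = 0.01866 mol/L
[IO3^-]_original = 0.01866 × 100.0/9.999 = 0.1866 mol/L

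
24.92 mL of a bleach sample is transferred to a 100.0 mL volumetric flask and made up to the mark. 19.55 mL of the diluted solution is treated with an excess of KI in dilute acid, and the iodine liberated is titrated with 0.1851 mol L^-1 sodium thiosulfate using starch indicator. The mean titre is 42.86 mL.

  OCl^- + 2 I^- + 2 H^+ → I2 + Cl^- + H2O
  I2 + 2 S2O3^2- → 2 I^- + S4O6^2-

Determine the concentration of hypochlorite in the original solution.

n(S2O3^2-) = 0.04286 × 0.1851 = 7.933 × 10^-3 mol
n(I2) = n(S2O3^2-)/2 = 3.967 × 10^-3 mol
n(OCl^-) in the aliquot = 3.967 × 10^-3 mol (1:1 ratio)
[OCl^-]_dilute = 3.967 × 10^-3 / 0.01955 = 0.2029 mol/L
[OCl^-]_original = 0.2029 × 100.0/24.92 = 0.8142 mol/L

0.8142 mol/L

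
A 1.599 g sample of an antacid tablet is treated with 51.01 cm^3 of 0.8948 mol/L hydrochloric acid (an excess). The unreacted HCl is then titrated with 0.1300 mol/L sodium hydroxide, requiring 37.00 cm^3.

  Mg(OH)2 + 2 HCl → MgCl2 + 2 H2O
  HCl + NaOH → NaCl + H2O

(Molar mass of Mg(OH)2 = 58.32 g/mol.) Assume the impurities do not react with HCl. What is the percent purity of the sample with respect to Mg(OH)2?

n(HCl) added = 0.05101 × 0.8948 = 0.04564 mol
n(NaOH) used in back-titration = 0.03700 × 0.1300 = 4.810 × 10^-3 mol
n(HCl) left over = 4.810 × 10^-3 mol (1:1 ratio)
n(HCl) consumed by analyte = 0.04564 − 4.810 × 10^-3 = 0.04083 mol
From the 1:2 ratio, n(Mg(OH)2) = 1/2 × 0.04083 = 0.02042 mol
mass of Mg(OH)2 = 0.02042 × 58.32 = 1.191 g
% Mg(OH)2 = 1.191 / 1.599 × 100 = 74.47 %

74.47 %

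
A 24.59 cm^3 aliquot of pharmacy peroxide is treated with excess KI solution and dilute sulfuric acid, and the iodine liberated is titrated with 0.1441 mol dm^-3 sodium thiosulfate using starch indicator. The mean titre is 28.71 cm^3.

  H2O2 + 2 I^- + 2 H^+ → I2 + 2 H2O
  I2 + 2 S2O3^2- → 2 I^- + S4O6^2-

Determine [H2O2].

0.08412 mol/L

n(S2O3^2-) = 0.02871 × 0.1441 = 4.137 × 10^-3 mol
n(I2) = n(S2O3^2-)/2 = 2.069 × 10^-3 mol
n(H2O2) in the aliquot = 2.069 × 10^-3 mol (1:1 ratio)
[H2O2] = 2.069 × 10^-3 / 0.02459 = 0.08412 mol/L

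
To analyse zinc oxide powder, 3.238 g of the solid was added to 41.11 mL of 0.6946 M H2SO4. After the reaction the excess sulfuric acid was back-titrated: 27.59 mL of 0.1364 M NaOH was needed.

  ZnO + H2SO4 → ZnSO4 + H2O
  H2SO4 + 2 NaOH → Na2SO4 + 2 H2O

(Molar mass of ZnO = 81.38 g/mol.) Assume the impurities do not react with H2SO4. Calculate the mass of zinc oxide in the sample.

n(H2SO4) added = 0.04111 × 0.6946 = 0.02856 mol
n(NaOH) used in back-titration = 0.02759 × 0.1364 = 3.763 × 10^-3 mol
From the 1:2 ratio, n(H2SO4) left over = 1/2 × 3.763 × 10^-3 = 1.882 × 10^-3 mol
n(H2SO4) consumed by analyte = 0.02856 − 1.882 × 10^-3 = 0.02667 mol
n(ZnO) = 0.02667 mol (1:1 ratio)
mass of ZnO = 0.02667 × 81.38 = 2.171 g

2.171 g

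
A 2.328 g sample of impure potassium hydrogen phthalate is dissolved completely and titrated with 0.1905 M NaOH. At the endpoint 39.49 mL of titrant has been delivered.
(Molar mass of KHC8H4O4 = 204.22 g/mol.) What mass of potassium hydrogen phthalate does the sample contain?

1.536 g

KHC8H4O4 + NaOH → KNaC8H4O4 + H2O
n(NaOH) = 0.03949 L × 0.1905 mol/L = 7.523 × 10^-3 mol
n(KHC8H4O4) = 7.523 × 10^-3 mol (1:1 ratio)
mass of KHC8H4O4 = 7.523 × 10^-3 × 204.22 g/mol = 1.536 g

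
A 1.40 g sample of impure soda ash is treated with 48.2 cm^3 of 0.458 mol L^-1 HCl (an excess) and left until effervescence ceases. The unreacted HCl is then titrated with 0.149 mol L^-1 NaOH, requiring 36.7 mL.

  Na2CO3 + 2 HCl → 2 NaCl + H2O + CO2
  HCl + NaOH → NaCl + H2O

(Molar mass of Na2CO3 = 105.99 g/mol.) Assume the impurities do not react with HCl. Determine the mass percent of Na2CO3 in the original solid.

n(HCl) added = 0.0482 × 0.458 = 0.0221 mol
n(NaOH) used in back-titration = 0.0367 × 0.149 = 5.47 × 10^-3 mol
n(HCl) left over = 5.47 × 10^-3 mol (1:1 ratio)
n(HCl) consumed by analyte = 0.0221 − 5.47 × 10^-3 = 0.0166 mol
From the 1:2 ratio, n(Na2CO3) = 1/2 × 0.0166 = 8.30 × 10^-3 mol
mass of Na2CO3 = 8.30 × 10^-3 × 105.99 = 0.880 g
% Na2CO3 = 0.880 / 1.40 × 100 = 62.9 %

62.9 %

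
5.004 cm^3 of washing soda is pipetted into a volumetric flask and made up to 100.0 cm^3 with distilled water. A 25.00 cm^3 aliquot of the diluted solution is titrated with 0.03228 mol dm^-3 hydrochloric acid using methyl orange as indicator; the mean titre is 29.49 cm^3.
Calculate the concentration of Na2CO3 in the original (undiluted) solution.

Na2CO3 + 2 HCl → 2 NaCl + H2O + CO2
n(HCl) = 0.02949 × 0.03228 = 9.519 × 10^-4 mol
From the 1:2 ratio, n(Na2CO3) in the aliquot = 1/2 × 9.519 × 10^-4 = 4.760 × 10^-4 mol
[Na2CO3]_dilute = 4.760 × 10^-4 / 0.02500 = 0.01904 mol/L
Dilution factor = 100.0 / 5.004 = 19.98
[Na2CO3]_stock = 0.01904 × 19.98 = 0.3805 mol/L

0.3805 mol/L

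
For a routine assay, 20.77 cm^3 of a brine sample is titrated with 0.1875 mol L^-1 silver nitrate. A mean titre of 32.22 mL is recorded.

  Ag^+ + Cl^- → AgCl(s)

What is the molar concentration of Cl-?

n(AgNO3) = 0.03222 L × 0.1875 mol/L = 6.041 × 10^-3 mol
n(Cl-) = 6.041 × 10^-3 mol (1:1 mole ratio)
[Cl-] = 6.041 × 10^-3 mol / 0.02077 L = 0.2909 mol/L

0.2909 mol/L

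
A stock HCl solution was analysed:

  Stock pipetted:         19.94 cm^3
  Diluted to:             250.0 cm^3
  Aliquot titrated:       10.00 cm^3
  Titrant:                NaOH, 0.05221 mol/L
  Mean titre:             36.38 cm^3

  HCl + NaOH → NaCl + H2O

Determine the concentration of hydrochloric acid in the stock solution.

n(NaOH) = 0.03638 × 0.05221 = 1.899 × 10^-3 mol
n(HCl) in the aliquot = 1.899 × 10^-3 mol (1:1 ratio)
[HCl]_dilute = 1.899 × 10^-3 / 0.01000 = 0.1899 mol/L
Dilution factor = 250.0 / 19.94 = 12.54
[HCl]_stock = 0.1899 × 12.54 = 2.381 mol/L

2.381 mol/L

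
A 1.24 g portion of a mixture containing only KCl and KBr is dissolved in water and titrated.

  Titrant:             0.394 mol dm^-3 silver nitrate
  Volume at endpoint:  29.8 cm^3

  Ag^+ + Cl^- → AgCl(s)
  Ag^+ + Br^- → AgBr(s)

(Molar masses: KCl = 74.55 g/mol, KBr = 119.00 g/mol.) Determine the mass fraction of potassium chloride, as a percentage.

21.3 %

n(AgNO3) = 0.0298 × 0.394 = 0.0117 mol
Let x = n(KCl), y = n(KBr).
Titrant: 1x + 1y = 0.0117;  mass: 74.55x + 119.00y = 1.24
Solving, x = 3.54 × 10^-3 mol, y = 8.20 × 10^-3 mol
mass of KCl = 3.54 × 10^-3 × 74.55 = 0.264 g
% KCl = 0.264 / 1.24 × 100 = 21.3 %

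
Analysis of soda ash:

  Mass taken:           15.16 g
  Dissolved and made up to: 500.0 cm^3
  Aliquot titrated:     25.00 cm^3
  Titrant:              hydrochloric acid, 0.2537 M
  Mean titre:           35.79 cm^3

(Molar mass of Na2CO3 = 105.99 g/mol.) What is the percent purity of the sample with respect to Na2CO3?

Na2CO3 + 2 HCl → 2 NaCl + H2O + CO2
n(HCl) per titration = 0.03579 × 0.2537 = 9.080 × 10^-3 mol
From the 1:2 ratio, n(Na2CO3) in each aliquot = 1/2 × 9.080 × 10^-3 = 4.540 × 10^-3 mol
n(Na2CO3) in the whole flask = 4.540 × 10^-3 × 500.0/25.00 = 0.09080 mol
mass of Na2CO3 = 0.09080 × 105.99 = 9.624 g
% Na2CO3 = 9.624 / 15.16 × 100 = 63.48 %

63.48 %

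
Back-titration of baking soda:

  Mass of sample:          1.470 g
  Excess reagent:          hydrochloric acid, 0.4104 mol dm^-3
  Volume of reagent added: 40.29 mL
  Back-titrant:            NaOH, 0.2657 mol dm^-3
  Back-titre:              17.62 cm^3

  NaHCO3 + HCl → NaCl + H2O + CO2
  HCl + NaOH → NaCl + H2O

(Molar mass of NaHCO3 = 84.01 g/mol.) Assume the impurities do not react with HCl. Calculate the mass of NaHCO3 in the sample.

0.9958 g

n(HCl) added = 0.04029 × 0.4104 = 0.01654 mol
n(NaOH) used in back-titration = 0.01762 × 0.2657 = 4.682 × 10^-3 mol
n(HCl) left over = 4.682 × 10^-3 mol (1:1 ratio)
n(HCl) consumed by analyte = 0.01654 − 4.682 × 10^-3 = 0.01185 mol
n(NaHCO3) = 0.01185 mol (1:1 ratio)
mass of NaHCO3 = 0.01185 × 84.01 = 0.9958 g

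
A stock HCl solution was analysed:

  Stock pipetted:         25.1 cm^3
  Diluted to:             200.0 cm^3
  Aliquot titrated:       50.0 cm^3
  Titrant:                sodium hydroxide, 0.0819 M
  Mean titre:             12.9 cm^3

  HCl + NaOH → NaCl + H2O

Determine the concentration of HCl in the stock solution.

0.168 M

n(NaOH) = 0.0129 × 0.0819 = 1.06 × 10^-3 mol
n(HCl) in the aliquot = 1.06 × 10^-3 mol (1:1 ratio)
[HCl]_dilute = 1.06 × 10^-3 / 0.0500 = 0.0211 mol/L
Dilution factor = 200.0 / 25.1 = 7.968
[HCl]_stock = 0.0211 × 7.968 = 0.168 mol/L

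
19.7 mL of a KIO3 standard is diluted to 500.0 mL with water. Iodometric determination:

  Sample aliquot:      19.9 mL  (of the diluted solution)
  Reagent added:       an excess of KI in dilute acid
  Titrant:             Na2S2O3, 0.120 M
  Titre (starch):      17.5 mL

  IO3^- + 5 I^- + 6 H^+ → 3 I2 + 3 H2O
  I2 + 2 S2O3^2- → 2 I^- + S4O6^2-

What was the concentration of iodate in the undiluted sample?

n(S2O3^2-) = 0.0175 × 0.120 = 2.10 × 10^-3 mol
n(I2) = n(S2O3^2-)/2 = 1.05 × 10^-3 mol
From the 1:3 ratio, n(IO3^-) in the aliquot = 1/3 × 1.05 × 10^-3 = 3.50 × 10^-4 mol
[IO3^-]_dilute = 3.50 × 10^-4 / 0.0199 = 0.0176 mol/L
[IO3^-]_original = 0.0176 × 500.0/19.7 = 0.446 mol/L

0.446 M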